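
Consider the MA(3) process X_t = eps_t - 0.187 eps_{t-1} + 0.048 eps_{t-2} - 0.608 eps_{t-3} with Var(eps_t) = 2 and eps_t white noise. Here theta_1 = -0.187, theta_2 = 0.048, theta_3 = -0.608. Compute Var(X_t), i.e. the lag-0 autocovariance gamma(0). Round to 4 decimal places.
\gamma(0) = 2.8139

For an MA(q) process X_t = eps_t + sum_i theta_i eps_{t-i} with
Var(eps_t) = sigma^2, the variance is
  gamma(0) = sigma^2 * (1 + sum_i theta_i^2).
  sum_i theta_i^2 = (-0.187)^2 + (0.048)^2 + (-0.608)^2 = 0.034969 + 0.002304 + 0.369664 = 0.406937.
  gamma(0) = 2 * (1 + 0.406937) = 2 * 1.406937 = 2.813874, which rounds to 2.8139.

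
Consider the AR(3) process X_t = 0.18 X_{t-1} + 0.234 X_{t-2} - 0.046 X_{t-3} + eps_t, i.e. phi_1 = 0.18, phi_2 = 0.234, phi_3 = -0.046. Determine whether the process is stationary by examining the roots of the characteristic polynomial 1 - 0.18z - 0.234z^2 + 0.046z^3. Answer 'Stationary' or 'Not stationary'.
\text{Stationary}

The AR(p) characteristic polynomial is P(z) = 1 - 0.18z - 0.234z^2 + 0.046z^3.
Stationarity requires all roots to lie outside the unit circle, i.e. |z| > 1 for every root.
Degree 3: look for a simple real root z0 first, then factor out (1 - z/z0) and solve the remaining quadratic.
Testing z0 = 5: P(5) = 1 + (-0.18)(5) + (-0.234)(5)^2 + (0.046)(5)^3
  = 1 + (-0.9) + (-5.85) + (5.75) = 0.  So z_0 = 5 is a root, |z_0| = 5.
Divide out the factor (1 - 0.2 z) = (1 - z/z0) (since 1/z0 = 0.2):
  P(z) = (1 - 0.2 z)(1 + (0.02) z + (-0.23) z^2)
  [check: z-coef 0.02 - (0.2) = -0.18; z^2-coef -0.23 - (0.2)(0.02) = -0.234; z^3-coef -(0.2)(-0.23) = 0.046.]
Remaining roots from the quadratic factor 1 + (0.02) z + (-0.23) z^2:
  Set 1 + (0.02) z + (-0.23) z^2 = 0, i.e. a z^2 + b z + c = 0 with a = -0.23, b = 0.02, c = 1.
  Discriminant D = b^2 - 4ac = (0.02)^2 - 4*(-0.23)*1 = 0.0004 - (-0.92) = 0.9204.
  D >= 0, so the roots are real: z = (-b +/- sqrt(D)) / (2a) = (-0.02 +/- 0.959375) / (-0.46).
    z_1 = (-0.02 + 0.959375) / (-0.46) = -2.0421,   |z_1| = 2.0421.
    z_2 = (-0.02 - 0.959375) / (-0.46) = 2.1291,   |z_2| = 2.1291.
Moduli of all roots: 5.0000, 2.0421, 2.1291.
All moduli strictly greater than 1? Yes.
Verdict: Stationary.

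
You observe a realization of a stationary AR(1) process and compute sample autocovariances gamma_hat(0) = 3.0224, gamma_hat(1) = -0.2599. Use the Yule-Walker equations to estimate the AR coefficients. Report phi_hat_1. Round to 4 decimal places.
\hat\phi_{1} = -0.0860

The Yule-Walker equations for an AR(p) process read, in matrix form,
  Gamma_p phi = r_p,   with   (Gamma_p)_{ij} = gamma(|i - j|),
                       (r_p)_i = gamma(i),   i,j = 1..p.
Substitute the sample gammas (Toeplitz matrix and right-hand side of size 1):
  Gamma_p = [[3.0224]]
  r_p     = [-0.2599]
With p = 1 this is the single equation gamma(0) phi_1 = gamma(1):
  phi_hat_1 = gamma(1) / gamma(0) = -0.2599 / 3.0224 = -0.0860.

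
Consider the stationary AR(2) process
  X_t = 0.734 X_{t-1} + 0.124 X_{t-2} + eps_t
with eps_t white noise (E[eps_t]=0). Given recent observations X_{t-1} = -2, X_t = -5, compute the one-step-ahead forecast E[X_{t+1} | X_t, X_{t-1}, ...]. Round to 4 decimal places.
E[X_{t+1} \mid \mathcal F_t] = -3.9180

For an AR(p) model X_t = c + sum_i phi_i X_{t-i} + eps_t, the
one-step-ahead conditional mean is
  E[X_{t+1} | X_t, ...] = c + sum_i phi_i X_{t+1-i}.
Substitute known values:
  E[X_{t+1} | ...] = (0.734) * (-5) + (0.124) * (-2)
                   = -3.9180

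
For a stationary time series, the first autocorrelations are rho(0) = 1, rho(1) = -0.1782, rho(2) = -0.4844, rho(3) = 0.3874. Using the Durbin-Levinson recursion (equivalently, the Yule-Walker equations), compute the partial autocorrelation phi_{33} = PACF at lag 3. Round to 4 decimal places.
\phi_{33} = 0.2309

The PACF at lag k is phi_{kk}, the last component of the solution
to the Yule-Walker system G_k phi = r_k where
  (G_k)_{ij} = rho(|i - j|), (r_k)_i = rho(i), i,j = 1..k.
Equivalently, Durbin-Levinson gives phi_{kk} iteratively:
  phi_{11} = rho(1)
  phi_{kk} = [rho(k) - sum_{j=1..k-1} phi_{k-1,j} rho(k-j)]
            / [1 - sum_{j=1..k-1} phi_{k-1,j} rho(j)],
  phi_{k,j} = phi_{k-1,j} - phi_{kk} phi_{k-1,k-j},  j = 1..k-1.
Step k = 1:
  phi_11 = rho(1) = -0.1782.
Step k = 2:
  phi_22 = [rho(2) - phi_11 rho(1)] / [1 - phi_11 rho(1)] = [-0.4844 - (-0.1782)(-0.1782)] / [1 - (-0.1782)(-0.1782)]
         = -0.51615524 / 0.96824476 = -0.533083.
  Update: phi_21 = phi_11 - phi_22 phi_11 = -0.1782 - (-0.533083)(-0.1782) = -0.273195.
Step k = 3:
  phi_33 = [rho(3) - phi_21 rho(2) - phi_22 rho(1)] / [1 - phi_21 rho(1) - phi_22 rho(2)]
    numerator   = 0.3874 - (-0.273195)(-0.4844) - (-0.533083)(-0.1782) = 0.16006865
    denominator = 1 - (-0.273195)(-0.1782) - (-0.533083)(-0.4844) = 0.69309095
  phi_33 = 0.16006865 / 0.69309095 = 0.2309.
Therefore phi_{33} = 0.2309.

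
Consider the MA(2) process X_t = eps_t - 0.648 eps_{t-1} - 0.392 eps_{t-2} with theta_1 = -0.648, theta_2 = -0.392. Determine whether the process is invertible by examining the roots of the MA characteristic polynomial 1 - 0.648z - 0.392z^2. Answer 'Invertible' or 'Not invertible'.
\text{Not invertible}

The MA(q) characteristic polynomial is P(z) = 1 - 0.648z - 0.392z^2.
Invertibility requires all roots to lie outside the unit circle, i.e. |z| > 1 for every root.
Set 1 + (-0.648) z + (-0.392) z^2 = 0, i.e. a z^2 + b z + c = 0 with a = -0.392, b = -0.648, c = 1.
Discriminant D = b^2 - 4ac = (-0.648)^2 - 4*(-0.392)*1 = 0.419904 - (-1.568) = 1.987904.
D >= 0, so the roots are real: z = (-b +/- sqrt(D)) / (2a) = (0.648 +/- 1.40993) / (-0.784).
  z_1 = (0.648 + 1.40993) / (-0.784) = -2.6249,   |z_1| = 2.6249.
  z_2 = (0.648 - 1.40993) / (-0.784) = 0.9719,   |z_2| = 0.9719.
Moduli of all roots: 2.6249, 0.9719.
All moduli strictly greater than 1? No.
Verdict: Not invertible.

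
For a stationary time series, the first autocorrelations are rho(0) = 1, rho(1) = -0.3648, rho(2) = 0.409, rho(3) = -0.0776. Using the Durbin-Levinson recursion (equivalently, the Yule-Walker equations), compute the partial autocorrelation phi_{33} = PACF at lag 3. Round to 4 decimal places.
\phi_{33} = 0.1800

The PACF at lag k is phi_{kk}, the last component of the solution
to the Yule-Walker system G_k phi = r_k where
  (G_k)_{ij} = rho(|i - j|), (r_k)_i = rho(i), i,j = 1..k.
Equivalently, Durbin-Levinson gives phi_{kk} iteratively:
  phi_{11} = rho(1)
  phi_{kk} = [rho(k) - sum_{j=1..k-1} phi_{k-1,j} rho(k-j)]
            / [1 - sum_{j=1..k-1} phi_{k-1,j} rho(j)],
  phi_{k,j} = phi_{k-1,j} - phi_{kk} phi_{k-1,k-j},  j = 1..k-1.
Step k = 1:
  phi_11 = rho(1) = -0.3648.
Step k = 2:
  phi_22 = [rho(2) - phi_11 rho(1)] / [1 - phi_11 rho(1)] = [0.409 - (-0.3648)(-0.3648)] / [1 - (-0.3648)(-0.3648)]
         = 0.27592096 / 0.86692096 = 0.318277.
  Update: phi_21 = phi_11 - phi_22 phi_11 = -0.3648 - (0.318277)(-0.3648) = -0.248693.
Step k = 3:
  phi_33 = [rho(3) - phi_21 rho(2) - phi_22 rho(1)] / [1 - phi_21 rho(1) - phi_22 rho(2)]
    numerator   = -0.0776 - (-0.248693)(0.409) - (0.318277)(-0.3648) = 0.14022269
    denominator = 1 - (-0.248693)(-0.3648) - (0.318277)(0.409) = 0.77910168
  phi_33 = 0.14022269 / 0.77910168 = 0.18.
Therefore phi_{33} = 0.1800.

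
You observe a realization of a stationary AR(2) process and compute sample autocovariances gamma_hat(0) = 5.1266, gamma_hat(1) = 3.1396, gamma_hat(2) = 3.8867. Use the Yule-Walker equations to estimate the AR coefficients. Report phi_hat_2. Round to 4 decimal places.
\hat\phi_{2} = 0.6130

The Yule-Walker equations for an AR(p) process read, in matrix form,
  Gamma_p phi = r_p,   with   (Gamma_p)_{ij} = gamma(|i - j|),
                       (r_p)_i = gamma(i),   i,j = 1..p.
Substitute the sample gammas (Toeplitz matrix and right-hand side of size 2):
  Gamma_p = [[5.1266, 3.1396], [3.1396, 5.1266]]
  r_p     = [3.1396, 3.8867]
Written out:
  5.1266 phi_1 + 3.1396 phi_2 = 3.1396
  3.1396 phi_1 + 5.1266 phi_2 = 3.8867
Solve by Cramer's rule:
  det = gamma(0)^2 - gamma(1)^2 = (5.1266)^2 - (3.1396)^2 = 26.28202756 - 9.85708816 = 16.4249394
  phi_hat_1 = [gamma(1) gamma(0) - gamma(1) gamma(2)] / det = [(3.1396)(5.1266) - (3.1396)(3.8867)] / 16.4249394 = 3.89279004 / 16.4249394 = 0.237
  phi_hat_2 = [gamma(0) gamma(2) - gamma(1)^2] / det = [(5.1266)(3.8867) - (3.1396)^2] / 16.4249394 = 10.06846806 / 16.4249394 = 0.613
So phi_hat = [0.2370, 0.6130].
Therefore phi_hat_2 = 0.6130.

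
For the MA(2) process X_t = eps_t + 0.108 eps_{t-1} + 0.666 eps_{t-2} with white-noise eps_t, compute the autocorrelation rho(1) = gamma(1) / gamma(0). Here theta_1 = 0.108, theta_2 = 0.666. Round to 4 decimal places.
\rho(1) = 0.1236

For an MA(q) process with theta_0 = 1, the autocovariance is
  gamma(k) = sigma^2 * sum_{i=0..q-k} theta_i * theta_{i+k},
and rho(k) = gamma(k) / gamma(0). Sigma^2 cancels.
  numerator   = (1)*(0.108) + (0.108)*(0.666) = 0.179928.
  denominator = (1)^2 + (0.108)^2 + (0.666)^2 = 1.45522.
  rho(1) = 0.179928 / 1.45522 = 0.1236.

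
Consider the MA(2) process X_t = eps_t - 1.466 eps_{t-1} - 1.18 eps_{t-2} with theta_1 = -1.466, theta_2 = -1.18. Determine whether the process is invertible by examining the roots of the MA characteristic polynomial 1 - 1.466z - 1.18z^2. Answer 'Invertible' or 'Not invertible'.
\text{Not invertible}

The MA(q) characteristic polynomial is P(z) = 1 - 1.466z - 1.18z^2.
Invertibility requires all roots to lie outside the unit circle, i.e. |z| > 1 for every root.
Set 1 + (-1.466) z + (-1.18) z^2 = 0, i.e. a z^2 + b z + c = 0 with a = -1.18, b = -1.466, c = 1.
Discriminant D = b^2 - 4ac = (-1.466)^2 - 4*(-1.18)*1 = 2.149156 - (-4.72) = 6.869156.
D >= 0, so the roots are real: z = (-b +/- sqrt(D)) / (2a) = (1.466 +/- 2.620907) / (-2.36).
  z_1 = (1.466 + 2.620907) / (-2.36) = -1.7317,   |z_1| = 1.7317.
  z_2 = (1.466 - 2.620907) / (-2.36) = 0.4894,   |z_2| = 0.4894.
Moduli of all roots: 1.7317, 0.4894.
All moduli strictly greater than 1? No.
Verdict: Not invertible.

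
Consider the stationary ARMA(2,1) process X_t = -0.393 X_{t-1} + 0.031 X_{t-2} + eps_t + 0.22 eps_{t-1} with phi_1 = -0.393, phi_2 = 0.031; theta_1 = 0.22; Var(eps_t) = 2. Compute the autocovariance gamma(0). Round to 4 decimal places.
\gamma(0) = 2.0844

Multiply the model equation by X_{t-k} and take expectations. With theta_0 = psi_0 = 1 and psi_j the MA(infinity) weights, this gives
  gamma(k) - sum_i phi_i gamma(k-i) = c_k,
  c_k = sigma^2 * sum_{j=k..q} theta_j psi_{j-k}   (c_k = 0 for k > q),
using gamma(-m) = gamma(m).
psi-weights needed (psi_j = theta_j + sum_i phi_i psi_{j-i}):
  psi_1 = theta_1 + phi_1 = 0.22 + (-0.393) = -0.173
Right-hand sides:
  c_0 = sigma^2 (1 + theta_1 psi_1) = 2 * (1 + (0.22)(-0.173)) = 2 * 0.96194 = 1.92388
  c_1 = sigma^2 theta_1 = 2 * (0.22) = 0.44
  c_2 = 0
Equations for k = 0, 1, 2 (AR order 2, c_2 = 0):
  (E0) gamma(0) = phi_1 gamma(1) + phi_2 gamma(2) + c_0
  (E1) gamma(1) = phi_1 gamma(0) + phi_2 gamma(1) + c_1
  (E2) gamma(2) = phi_1 gamma(1) + phi_2 gamma(0)
From (E1): gamma(1) = A gamma(0) + B with
  A = phi_1 / (1 - phi_2) = -0.393 / 0.969 = -0.405573,   B = c_1 / (1 - phi_2) = 0.44 / 0.969 = 0.454076.
Insert (E2) into (E0): gamma(0) (1 - phi_2^2) = phi_1 (1 + phi_2) gamma(1) + c_0.
  phi_1 (1 + phi_2) = (-0.393)(1.031) = -0.405183,   1 - phi_2^2 = 0.999039.
Replace gamma(1) by A gamma(0) + B and collect gamma(0):
  gamma(0) [0.999039 - (-0.405183)(-0.405573)] = (-0.405183)(0.454076) + 1.92388
  gamma(0) * 0.834708 = 1.739896
  gamma(0) = 1.739896 / 0.834708 = 2.084437.
Therefore gamma(0) = 2.0844 (to 4 decimal places).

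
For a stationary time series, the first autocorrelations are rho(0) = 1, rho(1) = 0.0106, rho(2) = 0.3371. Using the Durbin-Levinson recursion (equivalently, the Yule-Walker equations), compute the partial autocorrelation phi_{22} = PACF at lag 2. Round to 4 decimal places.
\phi_{22} = 0.3370

The PACF at lag k is phi_{kk}, the last component of the solution
to the Yule-Walker system G_k phi = r_k where
  (G_k)_{ij} = rho(|i - j|), (r_k)_i = rho(i), i,j = 1..k.
Equivalently, Durbin-Levinson gives phi_{kk} iteratively:
  phi_{11} = rho(1)
  phi_{kk} = [rho(k) - sum_{j=1..k-1} phi_{k-1,j} rho(k-j)]
            / [1 - sum_{j=1..k-1} phi_{k-1,j} rho(j)],
  phi_{k,j} = phi_{k-1,j} - phi_{kk} phi_{k-1,k-j},  j = 1..k-1.
Step k = 1:
  phi_11 = rho(1) = 0.0106.
Step k = 2:
  phi_22 = [rho(2) - phi_11 rho(1)] / [1 - phi_11 rho(1)] = [0.3371 - (0.0106)(0.0106)] / [1 - (0.0106)(0.0106)]
         = 0.33698764 / 0.99988764 = 0.337.
Therefore phi_{22} = 0.3370.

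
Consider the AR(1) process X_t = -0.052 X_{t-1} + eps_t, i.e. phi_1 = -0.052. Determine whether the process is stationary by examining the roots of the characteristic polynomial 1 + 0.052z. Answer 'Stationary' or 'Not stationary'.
\text{Stationary}

The AR(p) characteristic polynomial is P(z) = 1 + 0.052z.
Stationarity requires all roots to lie outside the unit circle, i.e. |z| > 1 for every root.
This is linear in z: 1 + (0.052) z = 0  =>  z = -1/(0.052) = -19.230769,  |z| = 19.230769.
Moduli of all roots: 19.2308.
All moduli strictly greater than 1? Yes.
Verdict: Stationary.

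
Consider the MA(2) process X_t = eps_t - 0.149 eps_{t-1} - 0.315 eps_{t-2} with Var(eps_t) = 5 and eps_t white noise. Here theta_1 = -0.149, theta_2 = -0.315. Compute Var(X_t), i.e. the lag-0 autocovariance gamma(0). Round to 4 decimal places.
\gamma(0) = 5.6071

For an MA(q) process X_t = eps_t + sum_i theta_i eps_{t-i} with
Var(eps_t) = sigma^2, the variance is
  gamma(0) = sigma^2 * (1 + sum_i theta_i^2).
  sum_i theta_i^2 = (-0.149)^2 + (-0.315)^2 = 0.022201 + 0.099225 = 0.121426.
  gamma(0) = 5 * (1 + 0.121426) = 5 * 1.121426 = 5.60713, which rounds to 5.6071.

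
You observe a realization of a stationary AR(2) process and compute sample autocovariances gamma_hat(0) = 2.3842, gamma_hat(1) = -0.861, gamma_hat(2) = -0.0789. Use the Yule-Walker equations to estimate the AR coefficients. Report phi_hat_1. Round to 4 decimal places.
\hat\phi_{1} = -0.4290

The Yule-Walker equations for an AR(p) process read, in matrix form,
  Gamma_p phi = r_p,   with   (Gamma_p)_{ij} = gamma(|i - j|),
                       (r_p)_i = gamma(i),   i,j = 1..p.
Substitute the sample gammas (Toeplitz matrix and right-hand side of size 2):
  Gamma_p = [[2.3842, -0.861], [-0.861, 2.3842]]
  r_p     = [-0.861, -0.0789]
Written out:
  2.3842 phi_1 - 0.861 phi_2 = -0.861
  -0.861 phi_1 + 2.3842 phi_2 = -0.0789
Solve by Cramer's rule:
  det = gamma(0)^2 - gamma(1)^2 = (2.3842)^2 - (-0.861)^2 = 5.68440964 - 0.741321 = 4.94308864
  phi_hat_1 = [gamma(1) gamma(0) - gamma(1) gamma(2)] / det = [(-0.861)(2.3842) - (-0.861)(-0.0789)] / 4.94308864 = -2.1207291 / 4.94308864 = -0.429
  phi_hat_2 = [gamma(0) gamma(2) - gamma(1)^2] / det = [(2.3842)(-0.0789) - (-0.861)^2] / 4.94308864 = -0.92943438 / 4.94308864 = -0.188
So phi_hat = [-0.4290, -0.1880].
Therefore phi_hat_1 = -0.4290.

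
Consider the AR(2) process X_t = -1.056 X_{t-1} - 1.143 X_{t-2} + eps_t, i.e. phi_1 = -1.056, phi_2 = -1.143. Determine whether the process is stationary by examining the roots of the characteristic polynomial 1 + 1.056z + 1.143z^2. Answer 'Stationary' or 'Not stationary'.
\text{Not stationary}

The AR(p) characteristic polynomial is P(z) = 1 + 1.056z + 1.143z^2.
Stationarity requires all roots to lie outside the unit circle, i.e. |z| > 1 for every root.
Set 1 + (1.056) z + (1.143) z^2 = 0, i.e. a z^2 + b z + c = 0 with a = 1.143, b = 1.056, c = 1.
Discriminant D = b^2 - 4ac = (1.056)^2 - 4*(1.143)*1 = 1.115136 - (4.572) = -3.456864.
D < 0, so the roots are the complex-conjugate pair z = (-b +/- i sqrt(-D)) / (2a) = -0.4619 +/- 0.8133i.
For a conjugate pair |z|^2 = z * conj(z) = (product of roots) = c/a = 1/(1.143) = 0.874891, so |z| = sqrt(0.874891) = 0.9354 for both roots.
Moduli of all roots: 0.9354, 0.9354.
All moduli strictly greater than 1? No.
Verdict: Not stationary.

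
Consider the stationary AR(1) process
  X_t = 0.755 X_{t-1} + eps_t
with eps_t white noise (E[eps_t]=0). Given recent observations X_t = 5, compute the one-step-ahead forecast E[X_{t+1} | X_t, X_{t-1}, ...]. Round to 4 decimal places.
E[X_{t+1} \mid \mathcal F_t] = 3.7750

For an AR(p) model X_t = c + sum_i phi_i X_{t-i} + eps_t, the
one-step-ahead conditional mean is
  E[X_{t+1} | X_t, ...] = c + sum_i phi_i X_{t+1-i}.
Substitute known values:
  E[X_{t+1} | ...] = (0.755) * (5)
                   = 3.7750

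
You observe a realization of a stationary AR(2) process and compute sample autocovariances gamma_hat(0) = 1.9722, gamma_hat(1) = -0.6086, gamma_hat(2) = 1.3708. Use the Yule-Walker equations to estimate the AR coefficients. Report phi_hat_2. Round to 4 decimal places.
\hat\phi_{2} = 0.6630

The Yule-Walker equations for an AR(p) process read, in matrix form,
  Gamma_p phi = r_p,   with   (Gamma_p)_{ij} = gamma(|i - j|),
                       (r_p)_i = gamma(i),   i,j = 1..p.
Substitute the sample gammas (Toeplitz matrix and right-hand side of size 2):
  Gamma_p = [[1.9722, -0.6086], [-0.6086, 1.9722]]
  r_p     = [-0.6086, 1.3708]
Written out:
  1.9722 phi_1 - 0.6086 phi_2 = -0.6086
  -0.6086 phi_1 + 1.9722 phi_2 = 1.3708
Solve by Cramer's rule:
  det = gamma(0)^2 - gamma(1)^2 = (1.9722)^2 - (-0.6086)^2 = 3.88957284 - 0.37039396 = 3.51917888
  phi_hat_1 = [gamma(1) gamma(0) - gamma(1) gamma(2)] / det = [(-0.6086)(1.9722) - (-0.6086)(1.3708)] / 3.51917888 = -0.36601204 / 3.51917888 = -0.104
  phi_hat_2 = [gamma(0) gamma(2) - gamma(1)^2] / det = [(1.9722)(1.3708) - (-0.6086)^2] / 3.51917888 = 2.3330978 / 3.51917888 = 0.663
So phi_hat = [-0.1040, 0.6630].
Therefore phi_hat_2 = 0.6630.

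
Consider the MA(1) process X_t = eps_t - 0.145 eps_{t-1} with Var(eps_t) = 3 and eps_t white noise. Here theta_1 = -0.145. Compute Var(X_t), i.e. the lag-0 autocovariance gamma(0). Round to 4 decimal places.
\gamma(0) = 3.0631

For an MA(q) process X_t = eps_t + sum_i theta_i eps_{t-i} with
Var(eps_t) = sigma^2, the variance is
  gamma(0) = sigma^2 * (1 + sum_i theta_i^2).
  sum_i theta_i^2 = (-0.145)^2 = 0.021025.
  gamma(0) = 3 * (1 + 0.021025) = 3 * 1.021025 = 3.063075, which rounds to 3.0631.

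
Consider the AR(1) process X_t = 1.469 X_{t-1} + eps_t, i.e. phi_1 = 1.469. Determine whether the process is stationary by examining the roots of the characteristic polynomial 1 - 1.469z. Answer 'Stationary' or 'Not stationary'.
\text{Not stationary}

The AR(p) characteristic polynomial is P(z) = 1 - 1.469z.
Stationarity requires all roots to lie outside the unit circle, i.e. |z| > 1 for every root.
This is linear in z: 1 + (-1.469) z = 0  =>  z = -1/(-1.469) = 0.680735,  |z| = 0.680735.
Moduli of all roots: 0.6807.
All moduli strictly greater than 1? No.
Verdict: Not stationary.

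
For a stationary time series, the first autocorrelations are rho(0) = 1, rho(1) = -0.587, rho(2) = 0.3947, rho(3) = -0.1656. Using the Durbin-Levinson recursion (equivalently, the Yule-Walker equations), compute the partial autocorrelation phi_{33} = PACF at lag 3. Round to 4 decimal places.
\phi_{33} = 0.1431

The PACF at lag k is phi_{kk}, the last component of the solution
to the Yule-Walker system G_k phi = r_k where
  (G_k)_{ij} = rho(|i - j|), (r_k)_i = rho(i), i,j = 1..k.
Equivalently, Durbin-Levinson gives phi_{kk} iteratively:
  phi_{11} = rho(1)
  phi_{kk} = [rho(k) - sum_{j=1..k-1} phi_{k-1,j} rho(k-j)]
            / [1 - sum_{j=1..k-1} phi_{k-1,j} rho(j)],
  phi_{k,j} = phi_{k-1,j} - phi_{kk} phi_{k-1,k-j},  j = 1..k-1.
Step k = 1:
  phi_11 = rho(1) = -0.587.
Step k = 2:
  phi_22 = [rho(2) - phi_11 rho(1)] / [1 - phi_11 rho(1)] = [0.3947 - (-0.587)(-0.587)] / [1 - (-0.587)(-0.587)]
         = 0.050131 / 0.655431 = 0.076486.
  Update: phi_21 = phi_11 - phi_22 phi_11 = -0.587 - (0.076486)(-0.587) = -0.542103.
Step k = 3:
  phi_33 = [rho(3) - phi_21 rho(2) - phi_22 rho(1)] / [1 - phi_21 rho(1) - phi_22 rho(2)]
    numerator   = -0.1656 - (-0.542103)(0.3947) - (0.076486)(-0.587) = 0.09326506
    denominator = 1 - (-0.542103)(-0.587) - (0.076486)(0.3947) = 0.6515967
  phi_33 = 0.09326506 / 0.6515967 = 0.1431.
Therefore phi_{33} = 0.1431.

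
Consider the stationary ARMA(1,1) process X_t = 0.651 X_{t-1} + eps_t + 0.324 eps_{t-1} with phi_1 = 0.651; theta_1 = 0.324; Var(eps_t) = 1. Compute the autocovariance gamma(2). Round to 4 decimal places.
\gamma(2) = 1.3339

Multiply the model equation by X_{t-k} and take expectations. With theta_0 = psi_0 = 1 and psi_j the MA(infinity) weights, this gives
  gamma(k) - sum_i phi_i gamma(k-i) = c_k,
  c_k = sigma^2 * sum_{j=k..q} theta_j psi_{j-k}   (c_k = 0 for k > q),
using gamma(-m) = gamma(m).
psi-weights needed (psi_j = theta_j + sum_i phi_i psi_{j-i}):
  psi_1 = theta_1 + phi_1 = 0.324 + (0.651) = 0.975
Right-hand sides:
  c_0 = sigma^2 (1 + theta_1 psi_1) = 1 * (1 + (0.324)(0.975)) = 1 * 1.3159 = 1.3159
  c_1 = sigma^2 theta_1 = 1 * (0.324) = 0.324
  c_2 = 0
Equations for k = 0 and k = 1 (AR order 1):
  gamma(0) = phi_1 gamma(1) + c_0
  gamma(1) = phi_1 gamma(0) + c_1
Substituting the second into the first: gamma(0) (1 - phi_1^2) = c_0 + phi_1 c_1, so
  gamma(0) = (c_0 + phi_1 c_1) / (1 - phi_1^2) = (1.3159 + (0.651)(0.324)) / (1 - (0.651)^2) = 1.526824 / 0.576199 = 2.649821.
  gamma(1) = phi_1 gamma(0) + c_1 = (0.651)(2.649821) + (0.324) = 2.049033.
For k = 2 (> q): gamma(2) = phi_1 gamma(1) = (0.651)(2.049033) = 1.333921.
Therefore gamma(2) = 1.3339 (to 4 decimal places).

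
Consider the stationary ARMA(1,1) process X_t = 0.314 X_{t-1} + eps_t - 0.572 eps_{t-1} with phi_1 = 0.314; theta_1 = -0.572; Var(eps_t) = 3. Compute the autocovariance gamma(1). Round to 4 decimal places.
\gamma(1) = -0.7044

Multiply the model equation by X_{t-k} and take expectations. With theta_0 = psi_0 = 1 and psi_j the MA(infinity) weights, this gives
  gamma(k) - sum_i phi_i gamma(k-i) = c_k,
  c_k = sigma^2 * sum_{j=k..q} theta_j psi_{j-k}   (c_k = 0 for k > q),
using gamma(-m) = gamma(m).
psi-weights needed (psi_j = theta_j + sum_i phi_i psi_{j-i}):
  psi_1 = theta_1 + phi_1 = -0.572 + (0.314) = -0.258
Right-hand sides:
  c_0 = sigma^2 (1 + theta_1 psi_1) = 3 * (1 + (-0.572)(-0.258)) = 3 * 1.147576 = 3.442728
  c_1 = sigma^2 theta_1 = 3 * (-0.572) = -1.716
  c_2 = 0
Equations for k = 0 and k = 1 (AR order 1):
  gamma(0) = phi_1 gamma(1) + c_0
  gamma(1) = phi_1 gamma(0) + c_1
Substituting the second into the first: gamma(0) (1 - phi_1^2) = c_0 + phi_1 c_1, so
  gamma(0) = (c_0 + phi_1 c_1) / (1 - phi_1^2) = (3.442728 + (0.314)(-1.716)) / (1 - (0.314)^2) = 2.903904 / 0.901404 = 3.221534.
  gamma(1) = phi_1 gamma(0) + c_1 = (0.314)(3.221534) + (-1.716) = -0.704438.
Therefore gamma(1) = -0.7044 (to 4 decimal places).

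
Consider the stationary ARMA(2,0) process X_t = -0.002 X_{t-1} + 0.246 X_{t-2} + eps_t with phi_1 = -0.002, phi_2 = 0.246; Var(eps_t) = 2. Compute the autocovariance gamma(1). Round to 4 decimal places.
\gamma(1) = -0.0056

Multiply the model equation by X_{t-k} and take expectations. With theta_0 = psi_0 = 1 and psi_j the MA(infinity) weights, this gives
  gamma(k) - sum_i phi_i gamma(k-i) = c_k,
  c_k = sigma^2 * sum_{j=k..q} theta_j psi_{j-k}   (c_k = 0 for k > q),
using gamma(-m) = gamma(m).
Pure AR (q = 0): c_0 = sigma^2 = 2, c_k = 0 for k >= 1.
Equations for k = 0, 1, 2 (AR order 2, c_2 = 0):
  (E0) gamma(0) = phi_1 gamma(1) + phi_2 gamma(2) + c_0
  (E1) gamma(1) = phi_1 gamma(0) + phi_2 gamma(1) + c_1
  (E2) gamma(2) = phi_1 gamma(1) + phi_2 gamma(0)
From (E1): gamma(1) = A gamma(0) + B with
  A = phi_1 / (1 - phi_2) = -0.002 / 0.754 = -0.002653,   B = c_1 / (1 - phi_2) = 0 / 0.754 = 0.
Insert (E2) into (E0): gamma(0) (1 - phi_2^2) = phi_1 (1 + phi_2) gamma(1) + c_0.
  phi_1 (1 + phi_2) = (-0.002)(1.246) = -0.002492,   1 - phi_2^2 = 0.939484.
Replace gamma(1) by A gamma(0) + B and collect gamma(0):
  gamma(0) [0.939484 - (-0.002492)(-0.002653)] = c_0 = 2
  gamma(0) * 0.939477 = 2
  gamma(0) = 2 / 0.939477 = 2.128843.
  gamma(1) = A gamma(0) = (-0.002653)(2.128843) = -0.005647.
Therefore gamma(1) = -0.0056 (to 4 decimal places).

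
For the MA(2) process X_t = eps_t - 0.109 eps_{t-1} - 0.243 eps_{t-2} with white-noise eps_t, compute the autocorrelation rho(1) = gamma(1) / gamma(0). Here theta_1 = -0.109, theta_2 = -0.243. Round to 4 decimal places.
\rho(1) = -0.0770

For an MA(q) process with theta_0 = 1, the autocovariance is
  gamma(k) = sigma^2 * sum_{i=0..q-k} theta_i * theta_{i+k},
and rho(k) = gamma(k) / gamma(0). Sigma^2 cancels.
  numerator   = (1)*(-0.109) + (-0.109)*(-0.243) = -0.082513.
  denominator = (1)^2 + (-0.109)^2 + (-0.243)^2 = 1.07093.
  rho(1) = -0.082513 / 1.07093 = -0.0770.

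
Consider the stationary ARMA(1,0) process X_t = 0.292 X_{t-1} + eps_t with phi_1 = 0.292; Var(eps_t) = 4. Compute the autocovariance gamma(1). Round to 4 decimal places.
\gamma(1) = 1.2769

Multiply the model equation by X_{t-k} and take expectations. With theta_0 = psi_0 = 1 and psi_j the MA(infinity) weights, this gives
  gamma(k) - sum_i phi_i gamma(k-i) = c_k,
  c_k = sigma^2 * sum_{j=k..q} theta_j psi_{j-k}   (c_k = 0 for k > q),
using gamma(-m) = gamma(m).
Pure AR (q = 0): c_0 = sigma^2 = 4, c_k = 0 for k >= 1.
Equations for k = 0 and k = 1 (AR order 1):
  gamma(0) = phi_1 gamma(1) + c_0
  gamma(1) = phi_1 gamma(0) + c_1
Substituting the second into the first: gamma(0) (1 - phi_1^2) = c_0 + phi_1 c_1, so
  gamma(0) = c_0 / (1 - phi_1^2) = 4 / (1 - (0.292)^2) = 4 / 0.914736 = 4.372846.
  gamma(1) = phi_1 gamma(0) = (0.292)(4.372846) = 1.276871.
Therefore gamma(1) = 1.2769 (to 4 decimal places).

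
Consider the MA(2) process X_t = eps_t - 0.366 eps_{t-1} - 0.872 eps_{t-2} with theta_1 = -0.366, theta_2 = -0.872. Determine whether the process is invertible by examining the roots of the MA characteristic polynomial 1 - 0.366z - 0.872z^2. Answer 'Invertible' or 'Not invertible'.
\text{Not invertible}

The MA(q) characteristic polynomial is P(z) = 1 - 0.366z - 0.872z^2.
Invertibility requires all roots to lie outside the unit circle, i.e. |z| > 1 for every root.
Set 1 + (-0.366) z + (-0.872) z^2 = 0, i.e. a z^2 + b z + c = 0 with a = -0.872, b = -0.366, c = 1.
Discriminant D = b^2 - 4ac = (-0.366)^2 - 4*(-0.872)*1 = 0.133956 - (-3.488) = 3.621956.
D >= 0, so the roots are real: z = (-b +/- sqrt(D)) / (2a) = (0.366 +/- 1.903144) / (-1.744).
  z_1 = (0.366 + 1.903144) / (-1.744) = -1.3011,   |z_1| = 1.3011.
  z_2 = (0.366 - 1.903144) / (-1.744) = 0.8814,   |z_2| = 0.8814.
Moduli of all roots: 1.3011, 0.8814.
All moduli strictly greater than 1? No.
Verdict: Not invertible.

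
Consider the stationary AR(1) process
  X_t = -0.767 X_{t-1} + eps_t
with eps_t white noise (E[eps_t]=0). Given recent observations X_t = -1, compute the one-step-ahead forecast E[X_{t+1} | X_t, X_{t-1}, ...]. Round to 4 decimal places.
E[X_{t+1} \mid \mathcal F_t] = 0.7670

For an AR(p) model X_t = c + sum_i phi_i X_{t-i} + eps_t, the
one-step-ahead conditional mean is
  E[X_{t+1} | X_t, ...] = c + sum_i phi_i X_{t+1-i}.
Substitute known values:
  E[X_{t+1} | ...] = (-0.767) * (-1)
                   = 0.7670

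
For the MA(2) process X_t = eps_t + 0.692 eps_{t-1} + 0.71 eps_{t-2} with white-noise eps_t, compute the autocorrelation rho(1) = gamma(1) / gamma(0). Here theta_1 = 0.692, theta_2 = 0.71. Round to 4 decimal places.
\rho(1) = 0.5967

For an MA(q) process with theta_0 = 1, the autocovariance is
  gamma(k) = sigma^2 * sum_{i=0..q-k} theta_i * theta_{i+k},
and rho(k) = gamma(k) / gamma(0). Sigma^2 cancels.
  numerator   = (1)*(0.692) + (0.692)*(0.71) = 1.18332.
  denominator = (1)^2 + (0.692)^2 + (0.71)^2 = 1.982964.
  rho(1) = 1.18332 / 1.982964 = 0.5967.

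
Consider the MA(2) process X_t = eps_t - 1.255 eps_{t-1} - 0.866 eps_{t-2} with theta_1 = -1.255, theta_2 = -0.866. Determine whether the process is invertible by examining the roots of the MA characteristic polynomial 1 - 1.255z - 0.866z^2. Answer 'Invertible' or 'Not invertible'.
\text{Not invertible}

The MA(q) characteristic polynomial is P(z) = 1 - 1.255z - 0.866z^2.
Invertibility requires all roots to lie outside the unit circle, i.e. |z| > 1 for every root.
Set 1 + (-1.255) z + (-0.866) z^2 = 0, i.e. a z^2 + b z + c = 0 with a = -0.866, b = -1.255, c = 1.
Discriminant D = b^2 - 4ac = (-1.255)^2 - 4*(-0.866)*1 = 1.575025 - (-3.464) = 5.039025.
D >= 0, so the roots are real: z = (-b +/- sqrt(D)) / (2a) = (1.255 +/- 2.244777) / (-1.732).
  z_1 = (1.255 + 2.244777) / (-1.732) = -2.0207,   |z_1| = 2.0207.
  z_2 = (1.255 - 2.244777) / (-1.732) = 0.5715,   |z_2| = 0.5715.
Moduli of all roots: 2.0207, 0.5715.
All moduli strictly greater than 1? No.
Verdict: Not invertible.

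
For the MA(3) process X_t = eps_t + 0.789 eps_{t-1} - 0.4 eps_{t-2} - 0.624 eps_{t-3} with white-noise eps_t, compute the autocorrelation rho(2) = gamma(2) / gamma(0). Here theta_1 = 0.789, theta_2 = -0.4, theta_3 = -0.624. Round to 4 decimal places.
\rho(2) = -0.4109

For an MA(q) process with theta_0 = 1, the autocovariance is
  gamma(k) = sigma^2 * sum_{i=0..q-k} theta_i * theta_{i+k},
and rho(k) = gamma(k) / gamma(0). Sigma^2 cancels.
  numerator   = (1)*(-0.4) + (0.789)*(-0.624) = -0.892336.
  denominator = (1)^2 + (0.789)^2 + (-0.4)^2 + (-0.624)^2 = 2.171897.
  rho(2) = -0.892336 / 2.171897 = -0.4109.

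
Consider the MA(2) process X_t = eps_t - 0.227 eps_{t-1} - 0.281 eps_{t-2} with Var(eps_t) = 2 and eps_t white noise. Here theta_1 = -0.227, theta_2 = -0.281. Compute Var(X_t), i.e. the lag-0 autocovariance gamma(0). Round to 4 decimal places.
\gamma(0) = 2.2610

For an MA(q) process X_t = eps_t + sum_i theta_i eps_{t-i} with
Var(eps_t) = sigma^2, the variance is
  gamma(0) = sigma^2 * (1 + sum_i theta_i^2).
  sum_i theta_i^2 = (-0.227)^2 + (-0.281)^2 = 0.051529 + 0.078961 = 0.13049.
  gamma(0) = 2 * (1 + 0.13049) = 2 * 1.13049 = 2.26098, which rounds to 2.2610.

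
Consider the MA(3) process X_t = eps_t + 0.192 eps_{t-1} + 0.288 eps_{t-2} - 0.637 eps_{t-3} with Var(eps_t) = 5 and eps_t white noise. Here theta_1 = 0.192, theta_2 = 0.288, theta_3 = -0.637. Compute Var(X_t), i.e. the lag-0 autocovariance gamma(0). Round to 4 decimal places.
\gamma(0) = 7.6279

For an MA(q) process X_t = eps_t + sum_i theta_i eps_{t-i} with
Var(eps_t) = sigma^2, the variance is
  gamma(0) = sigma^2 * (1 + sum_i theta_i^2).
  sum_i theta_i^2 = (0.192)^2 + (0.288)^2 + (-0.637)^2 = 0.036864 + 0.082944 + 0.405769 = 0.525577.
  gamma(0) = 5 * (1 + 0.525577) = 5 * 1.525577 = 7.627885, which rounds to 7.6279.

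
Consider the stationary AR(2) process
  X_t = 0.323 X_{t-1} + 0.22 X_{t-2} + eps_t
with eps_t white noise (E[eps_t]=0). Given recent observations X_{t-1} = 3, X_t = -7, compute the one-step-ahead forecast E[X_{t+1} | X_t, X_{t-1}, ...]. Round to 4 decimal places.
E[X_{t+1} \mid \mathcal F_t] = -1.6010

For an AR(p) model X_t = c + sum_i phi_i X_{t-i} + eps_t, the
one-step-ahead conditional mean is
  E[X_{t+1} | X_t, ...] = c + sum_i phi_i X_{t+1-i}.
Substitute known values:
  E[X_{t+1} | ...] = (0.323) * (-7) + (0.22) * (3)
                   = -1.6010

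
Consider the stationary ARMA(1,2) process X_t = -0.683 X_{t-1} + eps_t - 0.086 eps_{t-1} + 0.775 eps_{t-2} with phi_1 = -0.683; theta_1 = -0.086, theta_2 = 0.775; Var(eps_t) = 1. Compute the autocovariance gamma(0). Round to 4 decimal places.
\gamma(0) = 4.7602

Multiply the model equation by X_{t-k} and take expectations. With theta_0 = psi_0 = 1 and psi_j the MA(infinity) weights, this gives
  gamma(k) - sum_i phi_i gamma(k-i) = c_k,
  c_k = sigma^2 * sum_{j=k..q} theta_j psi_{j-k}   (c_k = 0 for k > q),
using gamma(-m) = gamma(m).
psi-weights needed (psi_j = theta_j + sum_i phi_i psi_{j-i}):
  psi_1 = theta_1 + phi_1 = -0.086 + (-0.683) = -0.769
  psi_2 = theta_2 + phi_1 psi_1 = 0.775 + (-0.683)(-0.769) = 1.300227
Right-hand sides:
  c_0 = sigma^2 (1 + theta_1 psi_1 + theta_2 psi_2) = 1 * (1 + (-0.086)(-0.769) + (0.775)(1.300227)) = 1 * 2.07381 = 2.07381
  c_1 = sigma^2 (theta_1 + theta_2 psi_1) = 1 * (-0.086 + (0.775)(-0.769)) = -0.681975
  c_2 = sigma^2 theta_2 = 1 * (0.775) = 0.775
Equations for k = 0 and k = 1 (AR order 1):
  gamma(0) = phi_1 gamma(1) + c_0
  gamma(1) = phi_1 gamma(0) + c_1
Substituting the second into the first: gamma(0) (1 - phi_1^2) = c_0 + phi_1 c_1, so
  gamma(0) = (c_0 + phi_1 c_1) / (1 - phi_1^2) = (2.07381 + (-0.683)(-0.681975)) / (1 - (-0.683)^2) = 2.539599 / 0.533511 = 4.760162.
Therefore gamma(0) = 4.7602 (to 4 decimal places).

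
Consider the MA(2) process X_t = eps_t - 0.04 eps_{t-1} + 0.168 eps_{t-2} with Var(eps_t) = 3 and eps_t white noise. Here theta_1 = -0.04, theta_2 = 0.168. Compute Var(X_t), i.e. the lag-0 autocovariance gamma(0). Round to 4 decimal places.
\gamma(0) = 3.0895

For an MA(q) process X_t = eps_t + sum_i theta_i eps_{t-i} with
Var(eps_t) = sigma^2, the variance is
  gamma(0) = sigma^2 * (1 + sum_i theta_i^2).
  sum_i theta_i^2 = (-0.04)^2 + (0.168)^2 = 0.0016 + 0.028224 = 0.029824.
  gamma(0) = 3 * (1 + 0.029824) = 3 * 1.029824 = 3.089472, which rounds to 3.0895.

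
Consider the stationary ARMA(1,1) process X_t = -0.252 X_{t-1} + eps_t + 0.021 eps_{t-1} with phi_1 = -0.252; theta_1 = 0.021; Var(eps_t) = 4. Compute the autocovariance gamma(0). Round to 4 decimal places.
\gamma(0) = 4.2279

Multiply the model equation by X_{t-k} and take expectations. With theta_0 = psi_0 = 1 and psi_j the MA(infinity) weights, this gives
  gamma(k) - sum_i phi_i gamma(k-i) = c_k,
  c_k = sigma^2 * sum_{j=k..q} theta_j psi_{j-k}   (c_k = 0 for k > q),
using gamma(-m) = gamma(m).
psi-weights needed (psi_j = theta_j + sum_i phi_i psi_{j-i}):
  psi_1 = theta_1 + phi_1 = 0.021 + (-0.252) = -0.231
Right-hand sides:
  c_0 = sigma^2 (1 + theta_1 psi_1) = 4 * (1 + (0.021)(-0.231)) = 4 * 0.995149 = 3.980596
  c_1 = sigma^2 theta_1 = 4 * (0.021) = 0.084
  c_2 = 0
Equations for k = 0 and k = 1 (AR order 1):
  gamma(0) = phi_1 gamma(1) + c_0
  gamma(1) = phi_1 gamma(0) + c_1
Substituting the second into the first: gamma(0) (1 - phi_1^2) = c_0 + phi_1 c_1, so
  gamma(0) = (c_0 + phi_1 c_1) / (1 - phi_1^2) = (3.980596 + (-0.252)(0.084)) / (1 - (-0.252)^2) = 3.959428 / 0.936496 = 4.227918.
Therefore gamma(0) = 4.2279 (to 4 decimal places).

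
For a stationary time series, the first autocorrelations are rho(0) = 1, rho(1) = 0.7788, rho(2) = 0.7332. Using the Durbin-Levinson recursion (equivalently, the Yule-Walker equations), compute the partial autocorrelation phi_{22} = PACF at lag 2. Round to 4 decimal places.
\phi_{22} = 0.3219

The PACF at lag k is phi_{kk}, the last component of the solution
to the Yule-Walker system G_k phi = r_k where
  (G_k)_{ij} = rho(|i - j|), (r_k)_i = rho(i), i,j = 1..k.
Equivalently, Durbin-Levinson gives phi_{kk} iteratively:
  phi_{11} = rho(1)
  phi_{kk} = [rho(k) - sum_{j=1..k-1} phi_{k-1,j} rho(k-j)]
            / [1 - sum_{j=1..k-1} phi_{k-1,j} rho(j)],
  phi_{k,j} = phi_{k-1,j} - phi_{kk} phi_{k-1,k-j},  j = 1..k-1.
Step k = 1:
  phi_11 = rho(1) = 0.7788.
Step k = 2:
  phi_22 = [rho(2) - phi_11 rho(1)] / [1 - phi_11 rho(1)] = [0.7332 - (0.7788)(0.7788)] / [1 - (0.7788)(0.7788)]
         = 0.12667056 / 0.39347056 = 0.3219.
Therefore phi_{22} = 0.3219.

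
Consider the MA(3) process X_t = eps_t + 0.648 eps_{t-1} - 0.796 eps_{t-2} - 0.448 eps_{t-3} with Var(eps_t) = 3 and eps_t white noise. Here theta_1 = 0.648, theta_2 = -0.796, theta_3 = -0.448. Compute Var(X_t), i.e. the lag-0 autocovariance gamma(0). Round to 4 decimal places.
\gamma(0) = 6.7627

For an MA(q) process X_t = eps_t + sum_i theta_i eps_{t-i} with
Var(eps_t) = sigma^2, the variance is
  gamma(0) = sigma^2 * (1 + sum_i theta_i^2).
  sum_i theta_i^2 = (0.648)^2 + (-0.796)^2 + (-0.448)^2 = 0.419904 + 0.633616 + 0.200704 = 1.254224.
  gamma(0) = 3 * (1 + 1.254224) = 3 * 2.254224 = 6.762672, which rounds to 6.7627.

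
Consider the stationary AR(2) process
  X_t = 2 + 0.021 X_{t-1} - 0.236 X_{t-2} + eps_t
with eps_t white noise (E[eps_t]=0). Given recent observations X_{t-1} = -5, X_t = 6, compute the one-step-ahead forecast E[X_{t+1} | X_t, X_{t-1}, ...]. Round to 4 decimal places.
E[X_{t+1} \mid \mathcal F_t] = 3.3060

For an AR(p) model X_t = c + sum_i phi_i X_{t-i} + eps_t, the
one-step-ahead conditional mean is
  E[X_{t+1} | X_t, ...] = c + sum_i phi_i X_{t+1-i}.
Substitute known values:
  E[X_{t+1} | ...] = 2 + (0.021) * (6) + (-0.236) * (-5)
                   = 3.3060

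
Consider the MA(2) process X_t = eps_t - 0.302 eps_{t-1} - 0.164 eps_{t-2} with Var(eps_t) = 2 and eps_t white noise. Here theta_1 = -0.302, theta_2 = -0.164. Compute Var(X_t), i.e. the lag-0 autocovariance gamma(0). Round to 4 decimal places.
\gamma(0) = 2.2362

For an MA(q) process X_t = eps_t + sum_i theta_i eps_{t-i} with
Var(eps_t) = sigma^2, the variance is
  gamma(0) = sigma^2 * (1 + sum_i theta_i^2).
  sum_i theta_i^2 = (-0.302)^2 + (-0.164)^2 = 0.091204 + 0.026896 = 0.1181.
  gamma(0) = 2 * (1 + 0.1181) = 2 * 1.1181 = 2.2362.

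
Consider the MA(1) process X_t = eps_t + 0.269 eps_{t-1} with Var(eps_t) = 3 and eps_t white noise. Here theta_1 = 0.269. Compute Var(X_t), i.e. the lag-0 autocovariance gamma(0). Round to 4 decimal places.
\gamma(0) = 3.2171

For an MA(q) process X_t = eps_t + sum_i theta_i eps_{t-i} with
Var(eps_t) = sigma^2, the variance is
  gamma(0) = sigma^2 * (1 + sum_i theta_i^2).
  sum_i theta_i^2 = (0.269)^2 = 0.072361.
  gamma(0) = 3 * (1 + 0.072361) = 3 * 1.072361 = 3.217083, which rounds to 3.2171.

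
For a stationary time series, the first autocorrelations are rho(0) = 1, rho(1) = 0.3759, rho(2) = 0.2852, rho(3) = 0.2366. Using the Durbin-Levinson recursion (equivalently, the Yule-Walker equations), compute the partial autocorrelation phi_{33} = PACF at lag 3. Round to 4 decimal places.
\phi_{33} = 0.1011

The PACF at lag k is phi_{kk}, the last component of the solution
to the Yule-Walker system G_k phi = r_k where
  (G_k)_{ij} = rho(|i - j|), (r_k)_i = rho(i), i,j = 1..k.
Equivalently, Durbin-Levinson gives phi_{kk} iteratively:
  phi_{11} = rho(1)
  phi_{kk} = [rho(k) - sum_{j=1..k-1} phi_{k-1,j} rho(k-j)]
            / [1 - sum_{j=1..k-1} phi_{k-1,j} rho(j)],
  phi_{k,j} = phi_{k-1,j} - phi_{kk} phi_{k-1,k-j},  j = 1..k-1.
Step k = 1:
  phi_11 = rho(1) = 0.3759.
Step k = 2:
  phi_22 = [rho(2) - phi_11 rho(1)] / [1 - phi_11 rho(1)] = [0.2852 - (0.3759)(0.3759)] / [1 - (0.3759)(0.3759)]
         = 0.14389919 / 0.85869919 = 0.167578.
  Update: phi_21 = phi_11 - phi_22 phi_11 = 0.3759 - (0.167578)(0.3759) = 0.312907.
Step k = 3:
  phi_33 = [rho(3) - phi_21 rho(2) - phi_22 rho(1)] / [1 - phi_21 rho(1) - phi_22 rho(2)]
    numerator   = 0.2366 - (0.312907)(0.2852) - (0.167578)(0.3759) = 0.0843662
    denominator = 1 - (0.312907)(0.3759) - (0.167578)(0.2852) = 0.83458484
  phi_33 = 0.0843662 / 0.83458484 = 0.1011.
Therefore phi_{33} = 0.1011.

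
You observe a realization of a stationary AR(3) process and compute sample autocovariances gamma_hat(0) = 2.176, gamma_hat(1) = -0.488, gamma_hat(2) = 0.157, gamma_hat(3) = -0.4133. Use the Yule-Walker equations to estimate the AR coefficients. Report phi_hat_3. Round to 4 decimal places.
\hat\phi_{3} = -0.1780

The Yule-Walker equations for an AR(p) process read, in matrix form,
  Gamma_p phi = r_p,   with   (Gamma_p)_{ij} = gamma(|i - j|),
                       (r_p)_i = gamma(i),   i,j = 1..p.
Substitute the sample gammas (Toeplitz matrix and right-hand side of size 3):
  Gamma_p = [[2.176, -0.488, 0.157], [-0.488, 2.176, -0.488], [0.157, -0.488, 2.176]]
  r_p     = [-0.488, 0.157, -0.4133]
Written out (R1..R3):
  (R1) 2.176 phi_1 - 0.488 phi_2 + 0.157 phi_3 = -0.488
  (R2) -0.488 phi_1 + 2.176 phi_2 - 0.488 phi_3 = 0.157
  (R3) 0.157 phi_1 - 0.488 phi_2 + 2.176 phi_3 = -0.4133
Gaussian elimination:
  R2 <- R2 - (-0.488/2.176) R1 = R2 - (-0.224265) R1:  2.066559 phi_2 - 0.45279 phi_3 = 0.047559
  R3 <- R3 - (0.157/2.176) R1 = R3 - (0.072151) R1:  -0.45279 phi_2 + 2.164672 phi_3 = -0.37809
  R3 <- R3 - (-0.45279/2.066559) R2 = R3 - (-0.219104) R2:  2.065464 phi_3 = -0.36767
Back-substitution:
  phi_hat_3 = -0.36767 / 2.065464 = -0.178008
  phi_hat_2 = (0.047559 - (-0.45279)(-0.178008)) / 2.066559 = -0.015989
  phi_hat_1 = (-0.488 - (-0.488)(-0.015989) - (0.157)(-0.178008)) / 2.176 = -0.215007
So phi_hat = [-0.2150, -0.0160, -0.1780].
Therefore phi_hat_3 = -0.1780.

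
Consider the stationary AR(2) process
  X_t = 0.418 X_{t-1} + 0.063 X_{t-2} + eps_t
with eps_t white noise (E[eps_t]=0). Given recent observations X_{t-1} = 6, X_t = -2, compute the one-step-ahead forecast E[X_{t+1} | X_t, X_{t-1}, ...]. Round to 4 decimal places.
E[X_{t+1} \mid \mathcal F_t] = -0.4580

For an AR(p) model X_t = c + sum_i phi_i X_{t-i} + eps_t, the
one-step-ahead conditional mean is
  E[X_{t+1} | X_t, ...] = c + sum_i phi_i X_{t+1-i}.
Substitute known values:
  E[X_{t+1} | ...] = (0.418) * (-2) + (0.063) * (6)
                   = -0.4580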